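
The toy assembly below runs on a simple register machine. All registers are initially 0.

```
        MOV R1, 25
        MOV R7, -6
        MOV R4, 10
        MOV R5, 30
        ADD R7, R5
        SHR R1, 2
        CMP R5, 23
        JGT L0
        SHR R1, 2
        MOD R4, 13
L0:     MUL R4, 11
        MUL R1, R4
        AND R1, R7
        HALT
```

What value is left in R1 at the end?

16

R1=25
R7=-6
R4=10
R5=30
R7=(-6)+30=24
R1=25>>2=6
CMP R5, 23  (cmp 30,23)
JGT L0: taken
R4=10*11=110
R1=6*110=660
R1=660&24=16
halt.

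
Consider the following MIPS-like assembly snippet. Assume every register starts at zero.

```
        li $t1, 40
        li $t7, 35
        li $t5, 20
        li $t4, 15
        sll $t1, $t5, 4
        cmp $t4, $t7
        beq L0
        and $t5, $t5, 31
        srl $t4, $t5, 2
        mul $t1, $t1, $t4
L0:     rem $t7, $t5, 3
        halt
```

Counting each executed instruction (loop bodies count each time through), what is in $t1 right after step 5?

320

$t1=40
$t7=35
$t5=20
$t4=15
$t1=20<<4=320
After step 5: $t1 = 320.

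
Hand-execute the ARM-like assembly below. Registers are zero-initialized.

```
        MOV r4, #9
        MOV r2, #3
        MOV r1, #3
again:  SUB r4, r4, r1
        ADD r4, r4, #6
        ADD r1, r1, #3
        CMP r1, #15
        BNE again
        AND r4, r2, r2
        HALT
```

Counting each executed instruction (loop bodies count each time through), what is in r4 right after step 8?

12

after MOV r4, #9: r4=9
after MOV r2, #3: r2=3
after MOV r1, #3: r1=3
after SUB r4, r4, r1: r4=9-3=6
after ADD r4, r4, #6: r4=6+6=12
after ADD r1, r1, #3: r1=3+3=6
CMP r1, #15  (cmp 6,15)
BNE again: taken
After step 8: r4 = 12.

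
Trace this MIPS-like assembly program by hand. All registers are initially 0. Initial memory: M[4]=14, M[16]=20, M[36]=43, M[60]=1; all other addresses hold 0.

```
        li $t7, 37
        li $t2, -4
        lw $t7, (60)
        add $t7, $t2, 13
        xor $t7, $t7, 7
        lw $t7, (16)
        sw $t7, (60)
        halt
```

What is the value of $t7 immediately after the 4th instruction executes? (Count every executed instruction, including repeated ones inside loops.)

li $t7, 37 → $t7=37
li $t2, -4 → $t2=-4
lw $t7, (60) → $t7=M[60]=1
add $t7, $t2, 13 → $t7=(-4)+13=9
After step 4: $t7 = 9.

9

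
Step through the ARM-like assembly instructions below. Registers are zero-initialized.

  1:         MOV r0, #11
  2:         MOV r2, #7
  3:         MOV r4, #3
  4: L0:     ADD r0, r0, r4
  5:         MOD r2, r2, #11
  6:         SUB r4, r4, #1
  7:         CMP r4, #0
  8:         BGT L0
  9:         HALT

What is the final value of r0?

17

r0=11
r2=7
r4=3
r0=11+3=14
r2=7%11=7
r4=3-1=2
CMP r4, #0  (cmp 2,0)
BGT L0: taken
r0=14+2=16
r2=7%11=7
r4=2-1=1
CMP r4, #0  (cmp 1,0)
BGT L0: taken
r0=16+1=17
r2=7%11=7
r4=1-1=0
CMP r4, #0  (cmp 0,0)
BGT L0: not taken
halt.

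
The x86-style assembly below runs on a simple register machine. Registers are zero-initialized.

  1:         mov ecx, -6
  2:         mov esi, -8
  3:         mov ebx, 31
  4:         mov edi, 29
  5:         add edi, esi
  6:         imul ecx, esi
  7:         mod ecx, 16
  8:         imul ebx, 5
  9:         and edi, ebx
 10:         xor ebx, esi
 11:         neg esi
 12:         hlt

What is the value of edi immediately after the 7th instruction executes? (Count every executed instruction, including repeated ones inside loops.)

after mov ecx, -6: ecx=-6
after mov esi, -8: esi=-8
after mov ebx, 31: ebx=31
after mov edi, 29: edi=29
after add edi, esi: edi=29+(-8)=21
after imul ecx, esi: ecx=(-6)*(-8)=48
after mod ecx, 16: ecx=48%16=0
After step 7: edi = 21.

21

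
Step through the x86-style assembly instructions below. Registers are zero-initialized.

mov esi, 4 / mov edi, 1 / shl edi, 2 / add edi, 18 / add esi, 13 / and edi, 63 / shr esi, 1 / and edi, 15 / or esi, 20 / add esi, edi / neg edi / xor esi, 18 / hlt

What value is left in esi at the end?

48

after mov esi, 4: esi=4
after mov edi, 1: edi=1
after shl edi, 2: edi=1<<2=4
after add edi, 18: edi=4+18=22
after add esi, 13: esi=4+13=17
after and edi, 63: edi=22&63=22
after shr esi, 1: esi=17>>1=8
after and edi, 15: edi=22&15=6
after or esi, 20: esi=8|20=28
after add esi, edi: esi=28+6=34
after neg edi: edi=-(6)=-6
after xor esi, 18: esi=34^18=48
halt.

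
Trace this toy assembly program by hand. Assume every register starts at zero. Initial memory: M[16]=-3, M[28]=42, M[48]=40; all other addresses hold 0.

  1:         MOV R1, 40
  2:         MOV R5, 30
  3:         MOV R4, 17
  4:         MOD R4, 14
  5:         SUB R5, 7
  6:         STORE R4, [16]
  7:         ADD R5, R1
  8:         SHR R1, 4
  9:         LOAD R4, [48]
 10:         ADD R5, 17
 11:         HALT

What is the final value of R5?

80

MOV R1, 40 → R1=40
MOV R5, 30 → R5=30
MOV R4, 17 → R4=17
MOD R4, 14 → R4=17%14=3
SUB R5, 7 → R5=30-7=23
STORE R4, [16] → M[16]=3
ADD R5, R1 → R5=23+40=63
SHR R1, 4 → R1=40>>4=2
LOAD R4, [48] → R4=M[48]=40
ADD R5, 17 → R5=63+17=80
halt.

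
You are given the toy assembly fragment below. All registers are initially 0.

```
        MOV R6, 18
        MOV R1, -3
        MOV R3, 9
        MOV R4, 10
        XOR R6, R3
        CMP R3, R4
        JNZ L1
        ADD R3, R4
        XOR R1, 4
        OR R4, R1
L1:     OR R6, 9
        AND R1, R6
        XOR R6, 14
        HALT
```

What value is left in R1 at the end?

R6=18
R1=-3
R3=9
R4=10
R6=18^9=27
CMP R3, R4  (cmp 9,10)
JNZ L1: taken
R6=27|9=27
R1=(-3)&27=25
R6=27^14=21
halt.

25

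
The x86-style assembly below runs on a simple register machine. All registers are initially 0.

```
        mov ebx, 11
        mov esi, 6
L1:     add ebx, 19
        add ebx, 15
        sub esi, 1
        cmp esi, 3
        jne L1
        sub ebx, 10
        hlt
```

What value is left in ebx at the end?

103

after mov ebx, 11: ebx=11
after mov esi, 6: esi=6
after add ebx, 19: ebx=11+19=30
after add ebx, 15: ebx=30+15=45
after sub esi, 1: esi=6-1=5
cmp esi, 3  (cmp 5,3)
jne L1: taken
after add ebx, 19: ebx=45+19=64
after add ebx, 15: ebx=64+15=79
after sub esi, 1: esi=5-1=4
cmp esi, 3  (cmp 4,3)
jne L1: taken
after add ebx, 19: ebx=79+19=98
after add ebx, 15: ebx=98+15=113
after sub esi, 1: esi=4-1=3
cmp esi, 3  (cmp 3,3)
jne L1: not taken
after sub ebx, 10: ebx=113-10=103
halt.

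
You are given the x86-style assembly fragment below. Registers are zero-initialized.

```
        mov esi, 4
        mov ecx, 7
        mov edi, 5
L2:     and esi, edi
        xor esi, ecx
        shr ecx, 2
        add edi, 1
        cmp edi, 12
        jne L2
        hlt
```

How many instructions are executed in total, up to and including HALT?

esi=4
ecx=7
edi=5
esi=4&5=4
esi=4^7=3
ecx=7>>2=1
edi=5+1=6
cmp edi, 12  (cmp 6,12)
jne L2: taken
esi=3&6=2
esi=2^1=3
ecx=1>>2=0
edi=6+1=7
cmp edi, 12  (cmp 7,12)
jne L2: taken
esi=3&7=3
esi=3^0=3
ecx=0>>2=0
edi=7+1=8
cmp edi, 12  (cmp 8,12)
jne L2: taken
esi=3&8=0
esi=0^0=0
ecx=0>>2=0
edi=8+1=9
cmp edi, 12  (cmp 9,12)
jne L2: taken
esi=0&9=0
esi=0^0=0
ecx=0>>2=0
edi=9+1=10
cmp edi, 12  (cmp 10,12)
jne L2: taken
esi=0&10=0
esi=0^0=0
ecx=0>>2=0
edi=10+1=11
cmp edi, 12  (cmp 11,12)
jne L2: taken
esi=0&11=0
esi=0^0=0
ecx=0>>2=0
edi=11+1=12
cmp edi, 12  (cmp 12,12)
jne L2: not taken
halt.
Total executed instructions: 46.

46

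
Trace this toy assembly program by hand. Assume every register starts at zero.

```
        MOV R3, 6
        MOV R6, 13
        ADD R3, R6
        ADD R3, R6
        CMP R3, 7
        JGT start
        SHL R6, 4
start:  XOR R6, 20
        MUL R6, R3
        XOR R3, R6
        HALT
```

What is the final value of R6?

800

MOV R3, 6 → R3=6
MOV R6, 13 → R6=13
ADD R3, R6 → R3=6+13=19
ADD R3, R6 → R3=19+13=32
CMP R3, 7  (cmp 32,7)
JGT start: taken
XOR R6, 20 → R6=13^20=25
MUL R6, R3 → R6=25*32=800
XOR R3, R6 → R3=32^800=768
halt.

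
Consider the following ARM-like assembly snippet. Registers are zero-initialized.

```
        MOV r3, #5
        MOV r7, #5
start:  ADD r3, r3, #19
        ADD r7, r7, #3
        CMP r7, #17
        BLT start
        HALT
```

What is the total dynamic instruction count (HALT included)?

after MOV r3, #5: r3=5
after MOV r7, #5: r7=5
after ADD r3, r3, #19: r3=5+19=24
after ADD r7, r7, #3: r7=5+3=8
CMP r7, #17  (cmp 8,17)
BLT start: taken
after ADD r3, r3, #19: r3=24+19=43
after ADD r7, r7, #3: r7=8+3=11
CMP r7, #17  (cmp 11,17)
BLT start: taken
after ADD r3, r3, #19: r3=43+19=62
after ADD r7, r7, #3: r7=11+3=14
CMP r7, #17  (cmp 14,17)
BLT start: taken
after ADD r3, r3, #19: r3=62+19=81
after ADD r7, r7, #3: r7=14+3=17
CMP r7, #17  (cmp 17,17)
BLT start: not taken
halt.
Total executed instructions: 19.

19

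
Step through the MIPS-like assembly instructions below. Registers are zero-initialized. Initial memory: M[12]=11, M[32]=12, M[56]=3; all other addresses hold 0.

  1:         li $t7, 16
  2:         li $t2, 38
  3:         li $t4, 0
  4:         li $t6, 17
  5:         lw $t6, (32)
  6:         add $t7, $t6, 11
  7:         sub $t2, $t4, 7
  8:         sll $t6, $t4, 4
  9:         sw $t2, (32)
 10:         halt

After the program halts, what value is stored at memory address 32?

-7

after li $t7, 16: $t7=16
after li $t2, 38: $t2=38
after li $t4, 0: $t4=0
after li $t6, 17: $t6=17
after lw $t6, (32): $t6=M[32]=12
after add $t7, $t6, 11: $t7=12+11=23
after sub $t2, $t4, 7: $t2=0-7=-7
after sll $t6, $t4, 4: $t6=0<<4=0
sw $t2, (32) → M[32]=-7
halt.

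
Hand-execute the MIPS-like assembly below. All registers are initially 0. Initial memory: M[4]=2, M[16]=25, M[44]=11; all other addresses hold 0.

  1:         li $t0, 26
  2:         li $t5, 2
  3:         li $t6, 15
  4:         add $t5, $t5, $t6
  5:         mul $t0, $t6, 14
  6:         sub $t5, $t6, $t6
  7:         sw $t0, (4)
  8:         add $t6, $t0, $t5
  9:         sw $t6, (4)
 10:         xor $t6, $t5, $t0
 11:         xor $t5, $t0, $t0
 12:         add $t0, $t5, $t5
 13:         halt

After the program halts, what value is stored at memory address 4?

210

$t0=26
$t5=2
$t6=15
$t5=2+15=17
$t0=15*14=210
$t5=15-15=0
sw $t0, (4) → M[4]=210
$t6=210+0=210
sw $t6, (4) → M[4]=210
$t6=0^210=210
$t5=210^210=0
$t0=0+0=0
halt.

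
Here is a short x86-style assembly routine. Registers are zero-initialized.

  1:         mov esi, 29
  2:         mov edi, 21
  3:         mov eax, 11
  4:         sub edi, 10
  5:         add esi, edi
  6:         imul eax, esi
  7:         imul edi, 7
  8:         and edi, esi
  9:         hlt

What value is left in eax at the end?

after mov esi, 29: esi=29
after mov edi, 21: edi=21
after mov eax, 11: eax=11
after sub edi, 10: edi=21-10=11
after add esi, edi: esi=29+11=40
after imul eax, esi: eax=11*40=440
after imul edi, 7: edi=11*7=77
after and edi, esi: edi=77&40=8
halt.

440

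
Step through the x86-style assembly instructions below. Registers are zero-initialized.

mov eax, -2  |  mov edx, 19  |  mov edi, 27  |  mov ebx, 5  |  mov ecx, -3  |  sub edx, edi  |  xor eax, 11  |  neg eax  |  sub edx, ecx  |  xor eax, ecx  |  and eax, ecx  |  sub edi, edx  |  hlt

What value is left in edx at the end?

eax=-2
edx=19
edi=27
ebx=5
ecx=-3
edx=19-27=-8
eax=(-2)^11=-11
eax=-(-11)=11
edx=(-8)-(-3)=-5
eax=11^(-3)=-10
eax=(-10)&(-3)=-12
edi=27-(-5)=32
halt.

-5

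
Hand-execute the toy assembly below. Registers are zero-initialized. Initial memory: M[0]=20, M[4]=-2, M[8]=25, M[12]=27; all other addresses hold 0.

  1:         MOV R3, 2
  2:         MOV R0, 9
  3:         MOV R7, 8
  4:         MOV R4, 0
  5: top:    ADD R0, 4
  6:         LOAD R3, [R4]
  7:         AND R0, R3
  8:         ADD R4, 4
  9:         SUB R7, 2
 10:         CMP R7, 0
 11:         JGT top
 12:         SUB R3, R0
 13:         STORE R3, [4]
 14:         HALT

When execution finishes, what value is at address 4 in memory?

19

MOV R3, 2 → R3=2
MOV R0, 9 → R0=9
MOV R7, 8 → R7=8
MOV R4, 0 → R4=0
ADD R0, 4 → R0=9+4=13
LOAD R3, [R4] → R3=M[0]=20
AND R0, R3 → R0=13&20=4
ADD R4, 4 → R4=0+4=4
SUB R7, 2 → R7=8-2=6
CMP R7, 0  (cmp 6,0)
JGT top: taken
ADD R0, 4 → R0=4+4=8
LOAD R3, [R4] → R3=M[4]=-2
AND R0, R3 → R0=8&(-2)=8
ADD R4, 4 → R4=4+4=8
SUB R7, 2 → R7=6-2=4
CMP R7, 0  (cmp 4,0)
JGT top: taken
ADD R0, 4 → R0=8+4=12
LOAD R3, [R4] → R3=M[8]=25
AND R0, R3 → R0=12&25=8
ADD R4, 4 → R4=8+4=12
SUB R7, 2 → R7=4-2=2
CMP R7, 0  (cmp 2,0)
JGT top: taken
ADD R0, 4 → R0=8+4=12
LOAD R3, [R4] → R3=M[12]=27
AND R0, R3 → R0=12&27=8
ADD R4, 4 → R4=12+4=16
SUB R7, 2 → R7=2-2=0
CMP R7, 0  (cmp 0,0)
JGT top: not taken
SUB R3, R0 → R3=27-8=19
STORE R3, [4] → M[4]=19
halt.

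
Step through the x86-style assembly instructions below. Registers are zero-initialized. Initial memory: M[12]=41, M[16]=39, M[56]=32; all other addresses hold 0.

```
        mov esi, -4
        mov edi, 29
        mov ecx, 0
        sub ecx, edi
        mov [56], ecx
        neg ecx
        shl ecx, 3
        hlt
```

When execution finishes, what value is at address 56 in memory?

-29

mov esi, -4 → esi=-4
mov edi, 29 → edi=29
mov ecx, 0 → ecx=0
sub ecx, edi → ecx=0-29=-29
mov [56], ecx → M[56]=-29
neg ecx → ecx=-(-29)=29
shl ecx, 3 → ecx=29<<3=232
halt.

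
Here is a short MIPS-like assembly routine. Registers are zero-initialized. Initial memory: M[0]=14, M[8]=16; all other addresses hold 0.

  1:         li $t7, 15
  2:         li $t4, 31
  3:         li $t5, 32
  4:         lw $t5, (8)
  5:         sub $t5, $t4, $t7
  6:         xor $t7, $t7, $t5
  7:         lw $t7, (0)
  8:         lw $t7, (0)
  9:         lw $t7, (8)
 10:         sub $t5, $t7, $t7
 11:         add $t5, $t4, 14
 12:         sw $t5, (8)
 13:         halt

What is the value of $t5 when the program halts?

45

$t7=15
$t4=31
$t5=32
$t5=M[8]=16
$t5=31-15=16
$t7=15^16=31
$t7=M[0]=14
$t7=M[0]=14
$t7=M[8]=16
$t5=16-16=0
$t5=31+14=45
sw $t5, (8) → M[8]=45
halt.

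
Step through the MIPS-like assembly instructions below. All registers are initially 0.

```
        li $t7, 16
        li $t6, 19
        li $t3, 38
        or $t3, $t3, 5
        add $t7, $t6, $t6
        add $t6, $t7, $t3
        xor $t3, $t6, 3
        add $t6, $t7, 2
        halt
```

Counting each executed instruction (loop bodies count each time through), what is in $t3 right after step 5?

39

after li $t7, 16: $t7=16
after li $t6, 19: $t6=19
after li $t3, 38: $t3=38
after or $t3, $t3, 5: $t3=38|5=39
after add $t7, $t6, $t6: $t7=19+19=38
After step 5: $t3 = 39.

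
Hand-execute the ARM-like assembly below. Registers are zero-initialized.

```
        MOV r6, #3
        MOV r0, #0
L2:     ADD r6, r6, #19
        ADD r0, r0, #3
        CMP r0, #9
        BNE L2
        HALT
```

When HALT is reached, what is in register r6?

60

r6=3
r0=0
r6=3+19=22
r0=0+3=3
CMP r0, #9  (cmp 3,9)
BNE L2: taken
r6=22+19=41
r0=3+3=6
CMP r0, #9  (cmp 6,9)
BNE L2: taken
r6=41+19=60
r0=6+3=9
CMP r0, #9  (cmp 9,9)
BNE L2: not taken
halt.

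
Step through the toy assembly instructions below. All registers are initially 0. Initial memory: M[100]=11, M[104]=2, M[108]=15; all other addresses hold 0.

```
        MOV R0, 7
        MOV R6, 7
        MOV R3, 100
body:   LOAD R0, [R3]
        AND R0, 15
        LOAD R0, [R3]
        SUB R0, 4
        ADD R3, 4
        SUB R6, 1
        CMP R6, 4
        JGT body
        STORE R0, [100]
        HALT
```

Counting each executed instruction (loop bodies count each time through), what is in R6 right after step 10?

6

MOV R0, 7 → R0=7
MOV R6, 7 → R6=7
MOV R3, 100 → R3=100
LOAD R0, [R3] → R0=M[100]=11
AND R0, 15 → R0=11&15=11
LOAD R0, [R3] → R0=M[100]=11
SUB R0, 4 → R0=11-4=7
ADD R3, 4 → R3=100+4=104
SUB R6, 1 → R6=7-1=6
CMP R6, 4  (cmp 6,4)
After step 10: R6 = 6.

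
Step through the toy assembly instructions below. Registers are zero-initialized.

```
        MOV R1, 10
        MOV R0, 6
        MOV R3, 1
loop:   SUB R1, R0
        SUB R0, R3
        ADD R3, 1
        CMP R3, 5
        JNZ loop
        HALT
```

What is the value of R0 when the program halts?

R1=10
R0=6
R3=1
R1=10-6=4
R0=6-1=5
R3=1+1=2
CMP R3, 5  (cmp 2,5)
JNZ loop: taken
R1=4-5=-1
R0=5-2=3
R3=2+1=3
CMP R3, 5  (cmp 3,5)
JNZ loop: taken
R1=(-1)-3=-4
R0=3-3=0
R3=3+1=4
CMP R3, 5  (cmp 4,5)
JNZ loop: taken
R1=(-4)-0=-4
R0=0-4=-4
R3=4+1=5
CMP R3, 5  (cmp 5,5)
JNZ loop: not taken
halt.

-4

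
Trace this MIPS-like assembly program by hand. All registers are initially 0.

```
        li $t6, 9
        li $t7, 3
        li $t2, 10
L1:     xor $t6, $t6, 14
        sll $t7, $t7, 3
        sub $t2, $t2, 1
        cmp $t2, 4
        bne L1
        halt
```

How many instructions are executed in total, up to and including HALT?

li $t6, 9 → $t6=9
li $t7, 3 → $t7=3
li $t2, 10 → $t2=10
xor $t6, $t6, 14 → $t6=9^14=7
sll $t7, $t7, 3 → $t7=3<<3=24
sub $t2, $t2, 1 → $t2=10-1=9
cmp $t2, 4  (cmp 9,4)
bne L1: taken
xor $t6, $t6, 14 → $t6=7^14=9
sll $t7, $t7, 3 → $t7=24<<3=192
sub $t2, $t2, 1 → $t2=9-1=8
cmp $t2, 4  (cmp 8,4)
bne L1: taken
xor $t6, $t6, 14 → $t6=9^14=7
sll $t7, $t7, 3 → $t7=192<<3=1536
sub $t2, $t2, 1 → $t2=8-1=7
cmp $t2, 4  (cmp 7,4)
bne L1: taken
xor $t6, $t6, 14 → $t6=7^14=9
sll $t7, $t7, 3 → $t7=1536<<3=12288
sub $t2, $t2, 1 → $t2=7-1=6
cmp $t2, 4  (cmp 6,4)
bne L1: taken
xor $t6, $t6, 14 → $t6=9^14=7
sll $t7, $t7, 3 → $t7=12288<<3=98304
sub $t2, $t2, 1 → $t2=6-1=5
cmp $t2, 4  (cmp 5,4)
bne L1: taken
xor $t6, $t6, 14 → $t6=7^14=9
sll $t7, $t7, 3 → $t7=98304<<3=786432
sub $t2, $t2, 1 → $t2=5-1=4
cmp $t2, 4  (cmp 4,4)
bne L1: not taken
halt.
Total executed instructions: 34.

34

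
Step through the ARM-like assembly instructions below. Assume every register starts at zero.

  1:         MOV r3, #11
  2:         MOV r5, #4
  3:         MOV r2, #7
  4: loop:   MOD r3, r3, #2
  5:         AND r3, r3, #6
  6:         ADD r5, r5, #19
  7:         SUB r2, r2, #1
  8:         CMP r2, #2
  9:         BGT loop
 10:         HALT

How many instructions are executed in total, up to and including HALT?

after MOV r3, #11: r3=11
after MOV r5, #4: r5=4
after MOV r2, #7: r2=7
after MOD r3, r3, #2: r3=11%2=1
after AND r3, r3, #6: r3=1&6=0
after ADD r5, r5, #19: r5=4+19=23
after SUB r2, r2, #1: r2=7-1=6
CMP r2, #2  (cmp 6,2)
BGT loop: taken
after MOD r3, r3, #2: r3=0%2=0
after AND r3, r3, #6: r3=0&6=0
after ADD r5, r5, #19: r5=23+19=42
after SUB r2, r2, #1: r2=6-1=5
CMP r2, #2  (cmp 5,2)
BGT loop: taken
after MOD r3, r3, #2: r3=0%2=0
after AND r3, r3, #6: r3=0&6=0
after ADD r5, r5, #19: r5=42+19=61
after SUB r2, r2, #1: r2=5-1=4
CMP r2, #2  (cmp 4,2)
BGT loop: taken
after MOD r3, r3, #2: r3=0%2=0
after AND r3, r3, #6: r3=0&6=0
after ADD r5, r5, #19: r5=61+19=80
after SUB r2, r2, #1: r2=4-1=3
CMP r2, #2  (cmp 3,2)
BGT loop: taken
after MOD r3, r3, #2: r3=0%2=0
after AND r3, r3, #6: r3=0&6=0
after ADD r5, r5, #19: r5=80+19=99
after SUB r2, r2, #1: r2=3-1=2
CMP r2, #2  (cmp 2,2)
BGT loop: not taken
halt.
Total executed instructions: 34.

34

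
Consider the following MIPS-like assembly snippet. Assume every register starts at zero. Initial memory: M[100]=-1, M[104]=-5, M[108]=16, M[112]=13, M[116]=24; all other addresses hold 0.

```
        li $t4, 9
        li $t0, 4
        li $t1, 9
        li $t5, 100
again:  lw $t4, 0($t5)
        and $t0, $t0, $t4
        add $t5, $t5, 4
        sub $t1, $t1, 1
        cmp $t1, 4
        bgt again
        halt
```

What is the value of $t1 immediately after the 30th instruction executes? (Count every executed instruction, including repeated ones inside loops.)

5

$t4=9
$t0=4
$t1=9
$t5=100
$t4=M[100]=-1
$t0=4&(-1)=4
$t5=100+4=104
$t1=9-1=8
cmp $t1, 4  (cmp 8,4)
bgt again: taken
$t4=M[104]=-5
$t0=4&(-5)=0
$t5=104+4=108
$t1=8-1=7
cmp $t1, 4  (cmp 7,4)
bgt again: taken
$t4=M[108]=16
$t0=0&16=0
$t5=108+4=112
$t1=7-1=6
cmp $t1, 4  (cmp 6,4)
bgt again: taken
$t4=M[112]=13
$t0=0&13=0
$t5=112+4=116
$t1=6-1=5
cmp $t1, 4  (cmp 5,4)
bgt again: taken
$t4=M[116]=24
$t0=0&24=0
After step 30: $t1 = 5.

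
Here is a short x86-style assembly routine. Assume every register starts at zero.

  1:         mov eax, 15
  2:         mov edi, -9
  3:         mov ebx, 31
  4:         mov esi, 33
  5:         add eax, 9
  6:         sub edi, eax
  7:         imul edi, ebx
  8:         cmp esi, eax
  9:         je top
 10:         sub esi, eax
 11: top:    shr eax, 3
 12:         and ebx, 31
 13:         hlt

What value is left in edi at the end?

mov eax, 15 → eax=15
mov edi, -9 → edi=-9
mov ebx, 31 → ebx=31
mov esi, 33 → esi=33
add eax, 9 → eax=15+9=24
sub edi, eax → edi=(-9)-24=-33
imul edi, ebx → edi=(-33)*31=-1023
cmp esi, eax  (cmp 33,24)
je top: not taken
sub esi, eax → esi=33-24=9
shr eax, 3 → eax=24>>3=3
and ebx, 31 → ebx=31&31=31
halt.

-1023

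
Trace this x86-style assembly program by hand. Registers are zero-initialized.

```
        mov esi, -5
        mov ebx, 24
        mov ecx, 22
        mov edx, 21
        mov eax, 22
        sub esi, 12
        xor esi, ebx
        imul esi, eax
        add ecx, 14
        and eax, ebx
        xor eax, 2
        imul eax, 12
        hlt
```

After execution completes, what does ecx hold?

esi=-5
ebx=24
ecx=22
edx=21
eax=22
esi=(-5)-12=-17
esi=(-17)^24=-9
esi=(-9)*22=-198
ecx=22+14=36
eax=22&24=16
eax=16^2=18
eax=18*12=216
halt.

36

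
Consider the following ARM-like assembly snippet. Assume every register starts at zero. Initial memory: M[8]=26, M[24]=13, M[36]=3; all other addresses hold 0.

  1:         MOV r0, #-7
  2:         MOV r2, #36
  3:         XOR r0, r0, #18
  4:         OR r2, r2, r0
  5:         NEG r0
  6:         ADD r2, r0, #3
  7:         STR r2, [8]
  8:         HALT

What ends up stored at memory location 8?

MOV r0, #-7 → r0=-7
MOV r2, #36 → r2=36
XOR r0, r0, #18 → r0=(-7)^18=-21
OR r2, r2, r0 → r2=36|(-21)=-17
NEG r0 → r0=-(-21)=21
ADD r2, r0, #3 → r2=21+3=24
STR r2, [8] → M[8]=24
halt.

24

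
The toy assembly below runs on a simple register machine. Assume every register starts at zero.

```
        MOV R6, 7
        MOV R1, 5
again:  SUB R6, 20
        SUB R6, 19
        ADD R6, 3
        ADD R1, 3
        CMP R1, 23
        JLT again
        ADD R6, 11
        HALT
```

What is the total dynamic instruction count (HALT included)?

40

after MOV R6, 7: R6=7
after MOV R1, 5: R1=5
after SUB R6, 20: R6=7-20=-13
after SUB R6, 19: R6=(-13)-19=-32
after ADD R6, 3: R6=(-32)+3=-29
after ADD R1, 3: R1=5+3=8
CMP R1, 23  (cmp 8,23)
JLT again: taken
after SUB R6, 20: R6=(-29)-20=-49
after SUB R6, 19: R6=(-49)-19=-68
after ADD R6, 3: R6=(-68)+3=-65
after ADD R1, 3: R1=8+3=11
CMP R1, 23  (cmp 11,23)
JLT again: taken
after SUB R6, 20: R6=(-65)-20=-85
after SUB R6, 19: R6=(-85)-19=-104
after ADD R6, 3: R6=(-104)+3=-101
after ADD R1, 3: R1=11+3=14
CMP R1, 23  (cmp 14,23)
JLT again: taken
after SUB R6, 20: R6=(-101)-20=-121
after SUB R6, 19: R6=(-121)-19=-140
after ADD R6, 3: R6=(-140)+3=-137
after ADD R1, 3: R1=14+3=17
CMP R1, 23  (cmp 17,23)
JLT again: taken
after SUB R6, 20: R6=(-137)-20=-157
after SUB R6, 19: R6=(-157)-19=-176
after ADD R6, 3: R6=(-176)+3=-173
after ADD R1, 3: R1=17+3=20
CMP R1, 23  (cmp 20,23)
JLT again: taken
after SUB R6, 20: R6=(-173)-20=-193
after SUB R6, 19: R6=(-193)-19=-212
after ADD R6, 3: R6=(-212)+3=-209
after ADD R1, 3: R1=20+3=23
CMP R1, 23  (cmp 23,23)
JLT again: not taken
after ADD R6, 11: R6=(-209)+11=-198
halt.
Total executed instructions: 40.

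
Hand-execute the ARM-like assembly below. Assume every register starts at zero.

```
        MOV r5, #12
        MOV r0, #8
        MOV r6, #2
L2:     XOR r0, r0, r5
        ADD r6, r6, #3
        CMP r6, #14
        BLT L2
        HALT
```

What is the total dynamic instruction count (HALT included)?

20

after MOV r5, #12: r5=12
after MOV r0, #8: r0=8
after MOV r6, #2: r6=2
after XOR r0, r0, r5: r0=8^12=4
after ADD r6, r6, #3: r6=2+3=5
CMP r6, #14  (cmp 5,14)
BLT L2: taken
after XOR r0, r0, r5: r0=4^12=8
after ADD r6, r6, #3: r6=5+3=8
CMP r6, #14  (cmp 8,14)
BLT L2: taken
after XOR r0, r0, r5: r0=8^12=4
after ADD r6, r6, #3: r6=8+3=11
CMP r6, #14  (cmp 11,14)
BLT L2: taken
after XOR r0, r0, r5: r0=4^12=8
after ADD r6, r6, #3: r6=11+3=14
CMP r6, #14  (cmp 14,14)
BLT L2: not taken
halt.
Total executed instructions: 20.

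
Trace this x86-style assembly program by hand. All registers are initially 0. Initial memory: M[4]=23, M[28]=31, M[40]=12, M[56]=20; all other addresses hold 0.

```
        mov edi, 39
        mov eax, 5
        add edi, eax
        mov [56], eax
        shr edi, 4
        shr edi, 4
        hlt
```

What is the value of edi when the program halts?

after mov edi, 39: edi=39
after mov eax, 5: eax=5
after add edi, eax: edi=39+5=44
mov [56], eax → M[56]=5
after shr edi, 4: edi=44>>4=2
after shr edi, 4: edi=2>>4=0
halt.

0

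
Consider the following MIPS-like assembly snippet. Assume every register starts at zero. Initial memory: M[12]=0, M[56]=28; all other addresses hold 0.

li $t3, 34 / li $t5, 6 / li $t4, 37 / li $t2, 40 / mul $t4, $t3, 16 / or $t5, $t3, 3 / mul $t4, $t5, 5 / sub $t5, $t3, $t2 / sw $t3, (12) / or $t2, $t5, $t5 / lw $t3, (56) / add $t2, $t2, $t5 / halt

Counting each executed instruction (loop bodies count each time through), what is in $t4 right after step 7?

after li $t3, 34: $t3=34
after li $t5, 6: $t5=6
after li $t4, 37: $t4=37
after li $t2, 40: $t2=40
after mul $t4, $t3, 16: $t4=34*16=544
after or $t5, $t3, 3: $t5=34|3=35
after mul $t4, $t5, 5: $t4=35*5=175
After step 7: $t4 = 175.

175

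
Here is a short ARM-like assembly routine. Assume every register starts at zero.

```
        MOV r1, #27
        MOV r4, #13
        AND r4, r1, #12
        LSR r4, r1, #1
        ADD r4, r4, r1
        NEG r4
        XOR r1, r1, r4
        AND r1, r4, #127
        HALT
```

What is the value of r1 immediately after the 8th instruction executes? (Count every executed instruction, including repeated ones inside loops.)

88

after MOV r1, #27: r1=27
after MOV r4, #13: r4=13
after AND r4, r1, #12: r4=27&12=8
after LSR r4, r1, #1: r4=27>>1=13
after ADD r4, r4, r1: r4=13+27=40
after NEG r4: r4=-(40)=-40
after XOR r1, r1, r4: r1=27^(-40)=-61
after AND r1, r4, #127: r1=(-40)&127=88
After step 8: r1 = 88.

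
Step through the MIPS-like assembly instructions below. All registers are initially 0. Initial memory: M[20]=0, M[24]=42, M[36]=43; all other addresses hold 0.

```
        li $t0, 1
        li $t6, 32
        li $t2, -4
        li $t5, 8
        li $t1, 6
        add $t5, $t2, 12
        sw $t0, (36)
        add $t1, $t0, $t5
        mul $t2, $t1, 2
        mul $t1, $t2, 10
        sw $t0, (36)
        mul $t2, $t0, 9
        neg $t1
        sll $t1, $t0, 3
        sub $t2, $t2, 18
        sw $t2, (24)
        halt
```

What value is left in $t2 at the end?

-9

$t0=1
$t6=32
$t2=-4
$t5=8
$t1=6
$t5=(-4)+12=8
sw $t0, (36) → M[36]=1
$t1=1+8=9
$t2=9*2=18
$t1=18*10=180
sw $t0, (36) → M[36]=1
$t2=1*9=9
$t1=-(180)=-180
$t1=1<<3=8
$t2=9-18=-9
sw $t2, (24) → M[24]=-9
halt.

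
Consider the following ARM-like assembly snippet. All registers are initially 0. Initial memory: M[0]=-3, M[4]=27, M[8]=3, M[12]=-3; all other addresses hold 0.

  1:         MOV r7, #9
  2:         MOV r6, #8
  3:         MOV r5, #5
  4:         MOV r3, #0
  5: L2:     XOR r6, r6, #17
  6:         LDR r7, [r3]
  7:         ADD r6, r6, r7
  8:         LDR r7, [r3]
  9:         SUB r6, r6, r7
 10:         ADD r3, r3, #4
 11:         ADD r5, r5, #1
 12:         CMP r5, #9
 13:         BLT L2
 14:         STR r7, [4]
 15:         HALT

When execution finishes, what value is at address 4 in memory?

r7=9
r6=8
r5=5
r3=0
r6=8^17=25
r7=M[0]=-3
r6=25+(-3)=22
r7=M[0]=-3
r6=22-(-3)=25
r3=0+4=4
r5=5+1=6
CMP r5, #9  (cmp 6,9)
BLT L2: taken
r6=25^17=8
r7=M[4]=27
r6=8+27=35
r7=M[4]=27
r6=35-27=8
r3=4+4=8
r5=6+1=7
CMP r5, #9  (cmp 7,9)
BLT L2: taken
r6=8^17=25
r7=M[8]=3
r6=25+3=28
r7=M[8]=3
r6=28-3=25
r3=8+4=12
r5=7+1=8
CMP r5, #9  (cmp 8,9)
BLT L2: taken
r6=25^17=8
r7=M[12]=-3
r6=8+(-3)=5
r7=M[12]=-3
r6=5-(-3)=8
r3=12+4=16
r5=8+1=9
CMP r5, #9  (cmp 9,9)
BLT L2: not taken
STR r7, [4] → M[4]=-3
halt.

-3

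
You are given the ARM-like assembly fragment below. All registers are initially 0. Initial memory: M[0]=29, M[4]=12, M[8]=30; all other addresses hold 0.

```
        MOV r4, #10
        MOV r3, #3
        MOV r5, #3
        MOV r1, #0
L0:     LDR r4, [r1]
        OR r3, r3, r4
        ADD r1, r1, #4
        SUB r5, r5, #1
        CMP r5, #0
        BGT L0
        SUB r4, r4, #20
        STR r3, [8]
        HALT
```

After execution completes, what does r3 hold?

after MOV r4, #10: r4=10
after MOV r3, #3: r3=3
after MOV r5, #3: r5=3
after MOV r1, #0: r1=0
after LDR r4, [r1]: r4=M[0]=29
after OR r3, r3, r4: r3=3|29=31
after ADD r1, r1, #4: r1=0+4=4
after SUB r5, r5, #1: r5=3-1=2
CMP r5, #0  (cmp 2,0)
BGT L0: taken
after LDR r4, [r1]: r4=M[4]=12
after OR r3, r3, r4: r3=31|12=31
after ADD r1, r1, #4: r1=4+4=8
after SUB r5, r5, #1: r5=2-1=1
CMP r5, #0  (cmp 1,0)
BGT L0: taken
after LDR r4, [r1]: r4=M[8]=30
after OR r3, r3, r4: r3=31|30=31
after ADD r1, r1, #4: r1=8+4=12
after SUB r5, r5, #1: r5=1-1=0
CMP r5, #0  (cmp 0,0)
BGT L0: not taken
after SUB r4, r4, #20: r4=30-20=10
STR r3, [8] → M[8]=31
halt.

31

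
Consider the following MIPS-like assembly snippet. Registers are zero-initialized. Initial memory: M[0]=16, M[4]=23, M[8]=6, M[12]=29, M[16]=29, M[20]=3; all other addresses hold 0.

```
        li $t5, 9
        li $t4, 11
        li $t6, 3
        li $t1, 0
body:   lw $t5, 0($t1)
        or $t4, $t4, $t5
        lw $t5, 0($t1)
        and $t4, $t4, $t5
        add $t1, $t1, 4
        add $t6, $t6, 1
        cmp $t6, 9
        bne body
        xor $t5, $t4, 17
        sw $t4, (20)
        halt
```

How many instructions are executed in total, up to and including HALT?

after li $t5, 9: $t5=9
after li $t4, 11: $t4=11
after li $t6, 3: $t6=3
after li $t1, 0: $t1=0
after lw $t5, 0($t1): $t5=M[0]=16
after or $t4, $t4, $t5: $t4=11|16=27
after lw $t5, 0($t1): $t5=M[0]=16
after and $t4, $t4, $t5: $t4=27&16=16
after add $t1, $t1, 4: $t1=0+4=4
after add $t6, $t6, 1: $t6=3+1=4
cmp $t6, 9  (cmp 4,9)
bne body: taken
after lw $t5, 0($t1): $t5=M[4]=23
after or $t4, $t4, $t5: $t4=16|23=23
after lw $t5, 0($t1): $t5=M[4]=23
after and $t4, $t4, $t5: $t4=23&23=23
after add $t1, $t1, 4: $t1=4+4=8
after add $t6, $t6, 1: $t6=4+1=5
cmp $t6, 9  (cmp 5,9)
bne body: taken
after lw $t5, 0($t1): $t5=M[8]=6
after or $t4, $t4, $t5: $t4=23|6=23
after lw $t5, 0($t1): $t5=M[8]=6
after and $t4, $t4, $t5: $t4=23&6=6
after add $t1, $t1, 4: $t1=8+4=12
after add $t6, $t6, 1: $t6=5+1=6
cmp $t6, 9  (cmp 6,9)
bne body: taken
after lw $t5, 0($t1): $t5=M[12]=29
after or $t4, $t4, $t5: $t4=6|29=31
after lw $t5, 0($t1): $t5=M[12]=29
after and $t4, $t4, $t5: $t4=31&29=29
after add $t1, $t1, 4: $t1=12+4=16
after add $t6, $t6, 1: $t6=6+1=7
cmp $t6, 9  (cmp 7,9)
bne body: taken
after lw $t5, 0($t1): $t5=M[16]=29
after or $t4, $t4, $t5: $t4=29|29=29
after lw $t5, 0($t1): $t5=M[16]=29
after and $t4, $t4, $t5: $t4=29&29=29
after add $t1, $t1, 4: $t1=16+4=20
after add $t6, $t6, 1: $t6=7+1=8
cmp $t6, 9  (cmp 8,9)
bne body: taken
after lw $t5, 0($t1): $t5=M[20]=3
after or $t4, $t4, $t5: $t4=29|3=31
after lw $t5, 0($t1): $t5=M[20]=3
after and $t4, $t4, $t5: $t4=31&3=3
after add $t1, $t1, 4: $t1=20+4=24
after add $t6, $t6, 1: $t6=8+1=9
cmp $t6, 9  (cmp 9,9)
bne body: not taken
after xor $t5, $t4, 17: $t5=3^17=18
sw $t4, (20) → M[20]=3
halt.
Total executed instructions: 55.

55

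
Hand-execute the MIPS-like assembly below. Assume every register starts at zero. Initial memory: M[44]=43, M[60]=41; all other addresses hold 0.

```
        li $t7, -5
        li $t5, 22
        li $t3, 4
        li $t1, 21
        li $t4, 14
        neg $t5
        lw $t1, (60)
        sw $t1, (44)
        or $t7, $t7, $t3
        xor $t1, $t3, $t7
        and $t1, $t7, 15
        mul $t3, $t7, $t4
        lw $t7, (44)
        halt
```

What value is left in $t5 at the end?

li $t7, -5 → $t7=-5
li $t5, 22 → $t5=22
li $t3, 4 → $t3=4
li $t1, 21 → $t1=21
li $t4, 14 → $t4=14
neg $t5 → $t5=-(22)=-22
lw $t1, (60) → $t1=M[60]=41
sw $t1, (44) → M[44]=41
or $t7, $t7, $t3 → $t7=(-5)|4=-1
xor $t1, $t3, $t7 → $t1=4^(-1)=-5
and $t1, $t7, 15 → $t1=(-1)&15=15
mul $t3, $t7, $t4 → $t3=(-1)*14=-14
lw $t7, (44) → $t7=M[44]=41
halt.

-22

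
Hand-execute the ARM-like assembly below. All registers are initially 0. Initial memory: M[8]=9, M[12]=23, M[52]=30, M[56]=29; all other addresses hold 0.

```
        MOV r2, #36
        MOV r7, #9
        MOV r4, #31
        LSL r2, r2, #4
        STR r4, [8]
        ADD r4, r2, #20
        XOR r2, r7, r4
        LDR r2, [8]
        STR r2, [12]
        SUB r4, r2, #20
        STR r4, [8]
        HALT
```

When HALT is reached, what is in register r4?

11

r2=36
r7=9
r4=31
r2=36<<4=576
STR r4, [8] → M[8]=31
r4=576+20=596
r2=9^596=605
r2=M[8]=31
STR r2, [12] → M[12]=31
r4=31-20=11
STR r4, [8] → M[8]=11
halt.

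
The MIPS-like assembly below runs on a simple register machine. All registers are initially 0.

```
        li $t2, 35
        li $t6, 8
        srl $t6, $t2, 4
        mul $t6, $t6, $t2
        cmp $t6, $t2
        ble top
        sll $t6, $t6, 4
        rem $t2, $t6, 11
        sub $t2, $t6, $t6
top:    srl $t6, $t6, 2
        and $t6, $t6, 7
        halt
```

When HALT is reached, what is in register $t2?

0

after li $t2, 35: $t2=35
after li $t6, 8: $t6=8
after srl $t6, $t2, 4: $t6=35>>4=2
after mul $t6, $t6, $t2: $t6=2*35=70
cmp $t6, $t2  (cmp 70,35)
ble top: not taken
after sll $t6, $t6, 4: $t6=70<<4=1120
after rem $t2, $t6, 11: $t2=1120%11=9
after sub $t2, $t6, $t6: $t2=1120-1120=0
after srl $t6, $t6, 2: $t6=1120>>2=280
after and $t6, $t6, 7: $t6=280&7=0
halt.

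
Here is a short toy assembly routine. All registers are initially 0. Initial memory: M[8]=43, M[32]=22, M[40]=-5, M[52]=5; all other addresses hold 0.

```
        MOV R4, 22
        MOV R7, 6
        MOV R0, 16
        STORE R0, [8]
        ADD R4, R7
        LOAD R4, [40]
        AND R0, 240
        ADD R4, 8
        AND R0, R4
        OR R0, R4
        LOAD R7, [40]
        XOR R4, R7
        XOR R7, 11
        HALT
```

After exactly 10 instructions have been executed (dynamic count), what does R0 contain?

MOV R4, 22 → R4=22
MOV R7, 6 → R7=6
MOV R0, 16 → R0=16
STORE R0, [8] → M[8]=16
ADD R4, R7 → R4=22+6=28
LOAD R4, [40] → R4=M[40]=-5
AND R0, 240 → R0=16&240=16
ADD R4, 8 → R4=(-5)+8=3
AND R0, R4 → R0=16&3=0
OR R0, R4 → R0=0|3=3
After step 10: R0 = 3.

3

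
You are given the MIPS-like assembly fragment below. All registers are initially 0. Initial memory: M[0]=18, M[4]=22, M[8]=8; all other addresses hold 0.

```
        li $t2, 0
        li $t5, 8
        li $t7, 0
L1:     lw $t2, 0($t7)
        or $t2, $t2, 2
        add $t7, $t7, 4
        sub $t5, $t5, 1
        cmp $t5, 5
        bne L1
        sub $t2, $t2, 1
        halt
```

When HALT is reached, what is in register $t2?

after li $t2, 0: $t2=0
after li $t5, 8: $t5=8
after li $t7, 0: $t7=0
after lw $t2, 0($t7): $t2=M[0]=18
after or $t2, $t2, 2: $t2=18|2=18
after add $t7, $t7, 4: $t7=0+4=4
after sub $t5, $t5, 1: $t5=8-1=7
cmp $t5, 5  (cmp 7,5)
bne L1: taken
after lw $t2, 0($t7): $t2=M[4]=22
after or $t2, $t2, 2: $t2=22|2=22
after add $t7, $t7, 4: $t7=4+4=8
after sub $t5, $t5, 1: $t5=7-1=6
cmp $t5, 5  (cmp 6,5)
bne L1: taken
after lw $t2, 0($t7): $t2=M[8]=8
after or $t2, $t2, 2: $t2=8|2=10
after add $t7, $t7, 4: $t7=8+4=12
after sub $t5, $t5, 1: $t5=6-1=5
cmp $t5, 5  (cmp 5,5)
bne L1: not taken
after sub $t2, $t2, 1: $t2=10-1=9
halt.

9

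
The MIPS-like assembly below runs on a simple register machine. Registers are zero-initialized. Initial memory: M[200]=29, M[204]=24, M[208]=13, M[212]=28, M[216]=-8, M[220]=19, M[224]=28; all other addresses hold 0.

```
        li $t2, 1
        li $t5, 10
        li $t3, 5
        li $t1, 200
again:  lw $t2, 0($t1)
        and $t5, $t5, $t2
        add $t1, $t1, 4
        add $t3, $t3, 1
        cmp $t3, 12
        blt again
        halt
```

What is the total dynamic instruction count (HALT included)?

$t2=1
$t5=10
$t3=5
$t1=200
$t2=M[200]=29
$t5=10&29=8
$t1=200+4=204
$t3=5+1=6
cmp $t3, 12  (cmp 6,12)
blt again: taken
$t2=M[204]=24
$t5=8&24=8
$t1=204+4=208
$t3=6+1=7
cmp $t3, 12  (cmp 7,12)
blt again: taken
$t2=M[208]=13
$t5=8&13=8
$t1=208+4=212
$t3=7+1=8
cmp $t3, 12  (cmp 8,12)
blt again: taken
$t2=M[212]=28
$t5=8&28=8
$t1=212+4=216
$t3=8+1=9
cmp $t3, 12  (cmp 9,12)
blt again: taken
$t2=M[216]=-8
$t5=8&(-8)=8
$t1=216+4=220
$t3=9+1=10
cmp $t3, 12  (cmp 10,12)
blt again: taken
$t2=M[220]=19
$t5=8&19=0
$t1=220+4=224
$t3=10+1=11
cmp $t3, 12  (cmp 11,12)
blt again: taken
$t2=M[224]=28
$t5=0&28=0
$t1=224+4=228
$t3=11+1=12
cmp $t3, 12  (cmp 12,12)
blt again: not taken
halt.
Total executed instructions: 47.

47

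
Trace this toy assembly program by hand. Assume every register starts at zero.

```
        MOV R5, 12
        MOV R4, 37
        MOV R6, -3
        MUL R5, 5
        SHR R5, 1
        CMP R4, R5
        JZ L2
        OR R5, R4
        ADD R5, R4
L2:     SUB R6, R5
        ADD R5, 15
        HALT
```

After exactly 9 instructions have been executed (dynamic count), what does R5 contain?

100

R5=12
R4=37
R6=-3
R5=12*5=60
R5=60>>1=30
CMP R4, R5  (cmp 37,30)
JZ L2: not taken
R5=30|37=63
R5=63+37=100
After step 9: R5 = 100.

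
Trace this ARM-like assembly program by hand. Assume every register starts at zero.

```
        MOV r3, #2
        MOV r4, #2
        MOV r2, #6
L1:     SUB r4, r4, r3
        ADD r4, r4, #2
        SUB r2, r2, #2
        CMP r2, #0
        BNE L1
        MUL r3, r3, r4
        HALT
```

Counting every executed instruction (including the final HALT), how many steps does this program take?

r3=2
r4=2
r2=6
r4=2-2=0
r4=0+2=2
r2=6-2=4
CMP r2, #0  (cmp 4,0)
BNE L1: taken
r4=2-2=0
r4=0+2=2
r2=4-2=2
CMP r2, #0  (cmp 2,0)
BNE L1: taken
r4=2-2=0
r4=0+2=2
r2=2-2=0
CMP r2, #0  (cmp 0,0)
BNE L1: not taken
r3=2*2=4
halt.
Total executed instructions: 20.

20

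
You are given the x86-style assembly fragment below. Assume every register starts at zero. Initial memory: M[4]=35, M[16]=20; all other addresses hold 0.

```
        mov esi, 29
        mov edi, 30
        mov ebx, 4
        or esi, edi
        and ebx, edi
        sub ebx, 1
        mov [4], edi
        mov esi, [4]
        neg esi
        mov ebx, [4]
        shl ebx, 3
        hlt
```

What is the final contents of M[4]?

30

after mov esi, 29: esi=29
after mov edi, 30: edi=30
after mov ebx, 4: ebx=4
after or esi, edi: esi=29|30=31
after and ebx, edi: ebx=4&30=4
after sub ebx, 1: ebx=4-1=3
mov [4], edi → M[4]=30
after mov esi, [4]: esi=M[4]=30
after neg esi: esi=-(30)=-30
after mov ebx, [4]: ebx=M[4]=30
after shl ebx, 3: ebx=30<<3=240
halt.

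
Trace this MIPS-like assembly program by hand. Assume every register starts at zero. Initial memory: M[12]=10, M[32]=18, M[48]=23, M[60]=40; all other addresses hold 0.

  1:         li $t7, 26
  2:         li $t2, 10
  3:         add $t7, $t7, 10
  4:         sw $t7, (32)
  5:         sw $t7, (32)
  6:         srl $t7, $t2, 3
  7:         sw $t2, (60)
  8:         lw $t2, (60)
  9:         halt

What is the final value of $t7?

after li $t7, 26: $t7=26
after li $t2, 10: $t2=10
after add $t7, $t7, 10: $t7=26+10=36
sw $t7, (32) → M[32]=36
sw $t7, (32) → M[32]=36
after srl $t7, $t2, 3: $t7=10>>3=1
sw $t2, (60) → M[60]=10
after lw $t2, (60): $t2=M[60]=10
halt.

1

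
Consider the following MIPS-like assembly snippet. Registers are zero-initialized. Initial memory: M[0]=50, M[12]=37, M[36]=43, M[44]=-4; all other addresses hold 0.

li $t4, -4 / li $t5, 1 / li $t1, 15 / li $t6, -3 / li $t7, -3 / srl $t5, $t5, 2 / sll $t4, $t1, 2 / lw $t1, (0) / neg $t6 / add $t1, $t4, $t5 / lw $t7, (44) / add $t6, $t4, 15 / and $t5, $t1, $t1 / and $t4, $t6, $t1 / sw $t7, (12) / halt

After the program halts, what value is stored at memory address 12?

-4

$t4=-4
$t5=1
$t1=15
$t6=-3
$t7=-3
$t5=1>>2=0
$t4=15<<2=60
$t1=M[0]=50
$t6=-(-3)=3
$t1=60+0=60
$t7=M[44]=-4
$t6=60+15=75
$t5=60&60=60
$t4=75&60=8
sw $t7, (12) → M[12]=-4
halt.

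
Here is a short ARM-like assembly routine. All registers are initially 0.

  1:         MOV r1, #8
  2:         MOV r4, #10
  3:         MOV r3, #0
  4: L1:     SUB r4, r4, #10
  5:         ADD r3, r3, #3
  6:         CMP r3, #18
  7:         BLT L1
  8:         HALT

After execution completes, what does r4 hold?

r1=8
r4=10
r3=0
r4=10-10=0
r3=0+3=3
CMP r3, #18  (cmp 3,18)
BLT L1: taken
r4=0-10=-10
r3=3+3=6
CMP r3, #18  (cmp 6,18)
BLT L1: taken
r4=(-10)-10=-20
r3=6+3=9
CMP r3, #18  (cmp 9,18)
BLT L1: taken
r4=(-20)-10=-30
r3=9+3=12
CMP r3, #18  (cmp 12,18)
BLT L1: taken
r4=(-30)-10=-40
r3=12+3=15
CMP r3, #18  (cmp 15,18)
BLT L1: taken
r4=(-40)-10=-50
r3=15+3=18
CMP r3, #18  (cmp 18,18)
BLT L1: not taken
halt.

-50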